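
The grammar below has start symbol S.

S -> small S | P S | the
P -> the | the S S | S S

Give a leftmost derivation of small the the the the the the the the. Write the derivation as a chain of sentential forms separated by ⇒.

S ⇒ P S ⇒ S S S ⇒ small S S S ⇒ small P S S S ⇒ small the S S S S S ⇒ small the P S S S S S ⇒ small the S S S S S S S ⇒ small the the S S S S S S ⇒ small the the the S S S S S ⇒ small the the the the S S S S ⇒ small the the the the the S S S ⇒ small the the the the the the S S ⇒ small the the the the the the the S ⇒ small the the the the the the the the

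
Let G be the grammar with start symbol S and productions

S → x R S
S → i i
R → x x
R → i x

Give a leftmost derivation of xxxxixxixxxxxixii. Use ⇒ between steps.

S ⇒ xRS ⇒ xxxS ⇒ xxxxRS ⇒ xxxxixS ⇒ xxxxixxRS ⇒ xxxxixxixS ⇒ xxxxixxixxRS ⇒ xxxxixxixxxxS ⇒ xxxxixxixxxxxRS ⇒ xxxxixxixxxxxixS ⇒ xxxxixxixxxxxixii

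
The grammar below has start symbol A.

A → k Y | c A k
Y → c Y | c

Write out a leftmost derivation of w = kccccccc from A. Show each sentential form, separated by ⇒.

A ⇒ kY ⇒ kcY ⇒ kccY ⇒ kcccY ⇒ kccccY ⇒ kcccccY ⇒ kccccccY ⇒ kccccccc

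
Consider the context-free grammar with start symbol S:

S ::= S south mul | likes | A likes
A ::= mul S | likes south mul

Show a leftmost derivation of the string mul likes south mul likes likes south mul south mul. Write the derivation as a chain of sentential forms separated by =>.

S => S south mul => S south mul south mul => A likes south mul south mul => mul S likes south mul south mul => mul A likes likes south mul south mul => mul likes south mul likes likes south mul south mul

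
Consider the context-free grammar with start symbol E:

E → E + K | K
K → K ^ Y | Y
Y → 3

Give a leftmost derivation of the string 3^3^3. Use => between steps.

E=>K=>K^Y=>K^Y^Y=>Y^Y^Y=>3^Y^Y=>3^3^Y=>3^3^3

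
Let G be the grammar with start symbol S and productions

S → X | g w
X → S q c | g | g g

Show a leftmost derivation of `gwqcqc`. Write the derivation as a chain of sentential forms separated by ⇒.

S ⇒ X   [S → X]
X ⇒ Sqc   [X → S q c]
Sqc ⇒ Xqc   [S → X]
Xqc ⇒ Sqcqc   [X → S q c]
Sqcqc ⇒ gwqcqc   [S → g w]

S ⇒ X ⇒ Sqc ⇒ Xqc ⇒ Sqcqc ⇒ gwqcqc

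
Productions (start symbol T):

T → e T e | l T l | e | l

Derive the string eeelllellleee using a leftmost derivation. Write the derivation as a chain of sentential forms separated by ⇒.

T ⇒ eTe   [T → e T e]
eTe ⇒ eeTee   [T → e T e]
eeTee ⇒ eeeTeee   [T → e T e]
eeeTeee ⇒ eeelTleee   [T → l T l]
eeelTleee ⇒ eeellTlleee   [T → l T l]
eeellTlleee ⇒ eeelllTllleee   [T → l T l]
eeelllTllleee ⇒ eeelllellleee   [T → e]

T ⇒ eTe ⇒ eeTee ⇒ eeeTeee ⇒ eeelTleee ⇒ eeellTlleee ⇒ eeelllTllleee ⇒ eeelllellleee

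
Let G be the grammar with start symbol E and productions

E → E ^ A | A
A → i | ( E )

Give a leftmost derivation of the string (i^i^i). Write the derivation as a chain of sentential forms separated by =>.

E => A => (E) => (E^A) => (E^A^A) => (A^A^A) => (i^A^A) => (i^i^A) => (i^i^i)

E => A   [E → A]
A => (E)   [A → ( E )]
(E) => (E^A)   [E → E ^ A]
(E^A) => (E^A^A)   [E → E ^ A]
(E^A^A) => (A^A^A)   [E → A]
(A^A^A) => (i^A^A)   [A → i]
(i^A^A) => (i^i^A)   [A → i]
(i^i^A) => (i^i^i)   [A → i]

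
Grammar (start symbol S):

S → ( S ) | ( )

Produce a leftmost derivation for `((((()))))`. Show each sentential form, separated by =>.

S => (S) => ((S)) => (((S))) => ((((S)))) => ((((()))))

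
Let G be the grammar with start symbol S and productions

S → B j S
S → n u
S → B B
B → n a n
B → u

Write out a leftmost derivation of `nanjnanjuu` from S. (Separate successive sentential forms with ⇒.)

S⇒BjS⇒nanjS⇒nanjBjS⇒nanjnanjS⇒nanjnanjBB⇒nanjnanjuB⇒nanjnanjuu

S ⇒ BjS   [S → B j S]
BjS ⇒ nanjS   [B → n a n]
nanjS ⇒ nanjBjS   [S → B j S]
nanjBjS ⇒ nanjnanjS   [B → n a n]
nanjnanjS ⇒ nanjnanjBB   [S → B B]
nanjnanjBB ⇒ nanjnanjuB   [B → u]
nanjnanjuB ⇒ nanjnanjuu   [B → u]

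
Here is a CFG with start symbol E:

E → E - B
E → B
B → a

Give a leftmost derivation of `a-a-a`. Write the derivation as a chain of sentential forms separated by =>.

E => E-B   [E → E - B]
E-B => E-B-B   [E → E - B]
E-B-B => B-B-B   [E → B]
B-B-B => a-B-B   [B → a]
a-B-B => a-a-B   [B → a]
a-a-B => a-a-a   [B → a]

E => E-B => E-B-B => B-B-B => a-B-B => a-a-B => a-a-a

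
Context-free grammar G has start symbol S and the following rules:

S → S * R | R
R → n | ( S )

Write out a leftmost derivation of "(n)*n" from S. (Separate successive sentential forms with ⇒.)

S⇒S*R⇒R*R⇒(S)*R⇒(R)*R⇒(n)*R⇒(n)*n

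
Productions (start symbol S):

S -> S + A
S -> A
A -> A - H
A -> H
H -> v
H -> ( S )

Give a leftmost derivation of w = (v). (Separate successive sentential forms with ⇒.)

S ⇒ A ⇒ H ⇒ (S) ⇒ (A) ⇒ (H) ⇒ (v)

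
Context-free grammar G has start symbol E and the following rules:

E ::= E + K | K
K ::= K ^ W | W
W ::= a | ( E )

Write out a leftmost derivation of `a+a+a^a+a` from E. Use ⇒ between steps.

E ⇒ E+K ⇒ E+K+K ⇒ E+K+K+K ⇒ K+K+K+K ⇒ W+K+K+K ⇒ a+K+K+K ⇒ a+W+K+K ⇒ a+a+K+K ⇒ a+a+K^W+K ⇒ a+a+W^W+K ⇒ a+a+a^W+K ⇒ a+a+a^a+K ⇒ a+a+a^a+W ⇒ a+a+a^a+a

E ⇒ E+K   [E ::= E + K]
E+K ⇒ E+K+K   [E ::= E + K]
E+K+K ⇒ E+K+K+K   [E ::= E + K]
E+K+K+K ⇒ K+K+K+K   [E ::= K]
K+K+K+K ⇒ W+K+K+K   [K ::= W]
W+K+K+K ⇒ a+K+K+K   [W ::= a]
a+K+K+K ⇒ a+W+K+K   [K ::= W]
a+W+K+K ⇒ a+a+K+K   [W ::= a]
a+a+K+K ⇒ a+a+K^W+K   [K ::= K ^ W]
a+a+K^W+K ⇒ a+a+W^W+K   [K ::= W]
a+a+W^W+K ⇒ a+a+a^W+K   [W ::= a]
a+a+a^W+K ⇒ a+a+a^a+K   [W ::= a]
a+a+a^a+K ⇒ a+a+a^a+W   [K ::= W]
a+a+a^a+W ⇒ a+a+a^a+a   [W ::= a]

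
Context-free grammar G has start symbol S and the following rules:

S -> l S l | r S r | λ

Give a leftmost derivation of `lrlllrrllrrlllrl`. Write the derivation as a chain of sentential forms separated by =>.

S => lSl => lrSrl => lrlSlrl => lrllSllrl => lrlllSlllrl => lrlllrSrlllrl => lrlllrrSrrlllrl => lrlllrrlSlrrlllrl => lrlllrrllrrlllrl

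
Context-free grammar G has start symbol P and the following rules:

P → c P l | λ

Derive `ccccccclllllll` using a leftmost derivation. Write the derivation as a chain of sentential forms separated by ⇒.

P⇒cPl⇒ccPll⇒cccPlll⇒ccccPllll⇒cccccPlllll⇒ccccccPllllll⇒cccccccPlllllll⇒ccccccclllllll

P ⇒ cPl   [P → c P l]
cPl ⇒ ccPll   [P → c P l]
ccPll ⇒ cccPlll   [P → c P l]
cccPlll ⇒ ccccPllll   [P → c P l]
ccccPllll ⇒ cccccPlllll   [P → c P l]
cccccPlllll ⇒ ccccccPllllll   [P → c P l]
ccccccPllllll ⇒ cccccccPlllllll   [P → c P l]
cccccccPlllllll ⇒ ccccccclllllll   [P → λ]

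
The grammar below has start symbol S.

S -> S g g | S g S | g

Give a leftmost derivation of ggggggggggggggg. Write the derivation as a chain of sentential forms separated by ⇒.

S ⇒ SgS   [S -> S g S]
SgS ⇒ SgggS   [S -> S g g]
SgggS ⇒ SgSgggS   [S -> S g S]
SgSgggS ⇒ SgggSgggS   [S -> S g g]
SgggSgggS ⇒ SgSgggSgggS   [S -> S g S]
SgSgggSgggS ⇒ SgSgSgggSgggS   [S -> S g S]
SgSgSgggSgggS ⇒ SgggSgSgggSgggS   [S -> S g g]
SgggSgSgggSgggS ⇒ ggggSgSgggSgggS   [S -> g]
ggggSgSgggSgggS ⇒ ggggggSgggSgggS   [S -> g]
ggggggSgggSgggS ⇒ ggggggggggSgggS   [S -> g]
ggggggggggSgggS ⇒ ggggggggggggggS   [S -> g]
ggggggggggggggS ⇒ ggggggggggggggg   [S -> g]

S ⇒ SgS ⇒ SgggS ⇒ SgSgggS ⇒ SgggSgggS ⇒ SgSgggSgggS ⇒ SgSgSgggSgggS ⇒ SgggSgSgggSgggS ⇒ ggggSgSgggSgggS ⇒ ggggggSgggSgggS ⇒ ggggggggggSgggS ⇒ ggggggggggggggS ⇒ ggggggggggggggg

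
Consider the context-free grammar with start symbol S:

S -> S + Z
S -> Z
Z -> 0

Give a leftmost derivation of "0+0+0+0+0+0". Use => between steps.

S => S+Z => S+Z+Z => S+Z+Z+Z => S+Z+Z+Z+Z => S+Z+Z+Z+Z+Z => Z+Z+Z+Z+Z+Z => 0+Z+Z+Z+Z+Z => 0+0+Z+Z+Z+Z => 0+0+0+Z+Z+Z => 0+0+0+0+Z+Z => 0+0+0+0+0+Z => 0+0+0+0+0+0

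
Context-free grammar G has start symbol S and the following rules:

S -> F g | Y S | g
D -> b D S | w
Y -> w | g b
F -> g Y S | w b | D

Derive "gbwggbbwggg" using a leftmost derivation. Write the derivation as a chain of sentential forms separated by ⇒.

S ⇒ YS ⇒ gbS ⇒ gbYS ⇒ gbwS ⇒ gbwFg ⇒ gbwgYSg ⇒ gbwggbSg ⇒ gbwggbFgg ⇒ gbwggbDgg ⇒ gbwggbbDSgg ⇒ gbwggbbwSgg ⇒ gbwggbbwggg

S ⇒ YS   [S -> Y S]
YS ⇒ gbS   [Y -> g b]
gbS ⇒ gbYS   [S -> Y S]
gbYS ⇒ gbwS   [Y -> w]
gbwS ⇒ gbwFg   [S -> F g]
gbwFg ⇒ gbwgYSg   [F -> g Y S]
gbwgYSg ⇒ gbwggbSg   [Y -> g b]
gbwggbSg ⇒ gbwggbFgg   [S -> F g]
gbwggbFgg ⇒ gbwggbDgg   [F -> D]
gbwggbDgg ⇒ gbwggbbDSgg   [D -> b D S]
gbwggbbDSgg ⇒ gbwggbbwSgg   [D -> w]
gbwggbbwSgg ⇒ gbwggbbwggg   [S -> g]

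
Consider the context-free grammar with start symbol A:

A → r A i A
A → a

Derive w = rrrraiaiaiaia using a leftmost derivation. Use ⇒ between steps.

A ⇒ rAiA ⇒ rrAiAiA ⇒ rrrAiAiAiA ⇒ rrrrAiAiAiAiA ⇒ rrrraiAiAiAiA ⇒ rrrraiaiAiAiA ⇒ rrrraiaiaiAiA ⇒ rrrraiaiaiaiA ⇒ rrrraiaiaiaia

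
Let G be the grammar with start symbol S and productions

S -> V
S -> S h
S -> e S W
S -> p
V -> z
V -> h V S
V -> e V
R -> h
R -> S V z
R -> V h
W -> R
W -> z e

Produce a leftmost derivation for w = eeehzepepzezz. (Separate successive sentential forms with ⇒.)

S ⇒ V   [S -> V]
V ⇒ eV   [V -> e V]
eV ⇒ eeV   [V -> e V]
eeV ⇒ eeeV   [V -> e V]
eeeV ⇒ eeehVS   [V -> h V S]
eeehVS ⇒ eeehzS   [V -> z]
eeehzS ⇒ eeehzeSW   [S -> e S W]
eeehzeSW ⇒ eeehzepW   [S -> p]
eeehzepW ⇒ eeehzepR   [W -> R]
eeehzepR ⇒ eeehzepSVz   [R -> S V z]
eeehzepSVz ⇒ eeehzepeSWVz   [S -> e S W]
eeehzepeSWVz ⇒ eeehzepepWVz   [S -> p]
eeehzepepWVz ⇒ eeehzepepzeVz   [W -> z e]
eeehzepepzeVz ⇒ eeehzepepzezz   [V -> z]

S ⇒ V ⇒ eV ⇒ eeV ⇒ eeeV ⇒ eeehVS ⇒ eeehzS ⇒ eeehzeSW ⇒ eeehzepW ⇒ eeehzepR ⇒ eeehzepSVz ⇒ eeehzepeSWVz ⇒ eeehzepepWVz ⇒ eeehzepepzeVz ⇒ eeehzepepzezz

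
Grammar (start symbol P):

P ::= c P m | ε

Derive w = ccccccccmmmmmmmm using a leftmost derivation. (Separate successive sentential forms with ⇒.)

P ⇒ cPm ⇒ ccPmm ⇒ cccPmmm ⇒ ccccPmmmm ⇒ cccccPmmmmm ⇒ ccccccPmmmmmm ⇒ cccccccPmmmmmmm ⇒ ccccccccPmmmmmmmm ⇒ ccccccccmmmmmmmm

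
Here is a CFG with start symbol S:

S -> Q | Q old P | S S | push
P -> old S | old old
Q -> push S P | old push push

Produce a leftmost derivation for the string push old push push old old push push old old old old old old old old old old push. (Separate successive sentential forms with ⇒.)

S ⇒ S S ⇒ Q old P S ⇒ push S P old P S ⇒ push Q old P P old P S ⇒ push old push push old P P old P S ⇒ push old push push old old S P old P S ⇒ push old push push old old Q old P P old P S ⇒ push old push push old old push S P old P P old P S ⇒ push old push push old old push push P old P P old P S ⇒ push old push push old old push push old old old P P old P S ⇒ push old push push old old push push old old old old old P old P S ⇒ push old push push old old push push old old old old old old old old P S ⇒ push old push push old old push push old old old old old old old old old old S ⇒ push old push push old old push push old old old old old old old old old old push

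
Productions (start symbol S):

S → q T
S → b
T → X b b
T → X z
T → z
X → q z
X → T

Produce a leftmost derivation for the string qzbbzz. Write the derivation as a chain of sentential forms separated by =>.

S => qT   [S → q T]
qT => qXz   [T → X z]
qXz => qTz   [X → T]
qTz => qXzz   [T → X z]
qXzz => qTzz   [X → T]
qTzz => qXbbzz   [T → X b b]
qXbbzz => qTbbzz   [X → T]
qTbbzz => qzbbzz   [T → z]

S => qT => qXz => qTz => qXzz => qTzz => qXbbzz => qTbbzz => qzbbzz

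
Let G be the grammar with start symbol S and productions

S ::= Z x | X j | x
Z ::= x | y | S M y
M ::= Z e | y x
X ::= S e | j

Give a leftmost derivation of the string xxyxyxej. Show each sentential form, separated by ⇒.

S ⇒ Xj ⇒ Sej ⇒ Zxej ⇒ SMyxej ⇒ ZxMyxej ⇒ xxMyxej ⇒ xxyxyxej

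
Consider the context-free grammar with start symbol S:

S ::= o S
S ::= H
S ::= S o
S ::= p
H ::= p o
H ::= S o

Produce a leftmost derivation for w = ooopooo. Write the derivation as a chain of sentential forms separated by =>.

S=>oS=>oH=>oSo=>ooSo=>ooHo=>ooSoo=>oooSoo=>oooHoo=>ooopooo

S => oS   [S ::= o S]
oS => oH   [S ::= H]
oH => oSo   [H ::= S o]
oSo => ooSo   [S ::= o S]
ooSo => ooHo   [S ::= H]
ooHo => ooSoo   [H ::= S o]
ooSoo => oooSoo   [S ::= o S]
oooSoo => oooHoo   [S ::= H]
oooHoo => ooopooo   [H ::= p o]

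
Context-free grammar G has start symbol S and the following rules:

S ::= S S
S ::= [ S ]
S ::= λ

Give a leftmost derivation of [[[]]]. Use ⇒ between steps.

S ⇒ [S] ⇒ [SS] ⇒ [SSS] ⇒ [[S]SS] ⇒ [[SS]SS] ⇒ [[SSS]SS] ⇒ [[[S]SS]SS] ⇒ [[[]SS]SS] ⇒ [[[]S]SS] ⇒ [[[]]SS] ⇒ [[[]]S] ⇒ [[[]]]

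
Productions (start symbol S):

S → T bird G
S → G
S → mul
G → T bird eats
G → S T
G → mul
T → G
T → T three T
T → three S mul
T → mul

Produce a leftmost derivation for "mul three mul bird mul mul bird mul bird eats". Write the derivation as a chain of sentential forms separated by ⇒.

S ⇒ T bird G ⇒ G bird G ⇒ S T bird G ⇒ mul T bird G ⇒ mul three S mul bird G ⇒ mul three T bird G mul bird G ⇒ mul three mul bird G mul bird G ⇒ mul three mul bird mul mul bird G ⇒ mul three mul bird mul mul bird T bird eats ⇒ mul three mul bird mul mul bird mul bird eats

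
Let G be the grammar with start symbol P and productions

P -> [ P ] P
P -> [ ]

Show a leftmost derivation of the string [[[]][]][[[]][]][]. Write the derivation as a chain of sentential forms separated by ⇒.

P ⇒ [P]P   [P -> [ P ] P]
[P]P ⇒ [[P]P]P   [P -> [ P ] P]
[[P]P]P ⇒ [[[]]P]P   [P -> [ ]]
[[[]]P]P ⇒ [[[]][]]P   [P -> [ ]]
[[[]][]]P ⇒ [[[]][]][P]P   [P -> [ P ] P]
[[[]][]][P]P ⇒ [[[]][]][[P]P]P   [P -> [ P ] P]
[[[]][]][[P]P]P ⇒ [[[]][]][[[]]P]P   [P -> [ ]]
[[[]][]][[[]]P]P ⇒ [[[]][]][[[]][]]P   [P -> [ ]]
[[[]][]][[[]][]]P ⇒ [[[]][]][[[]][]][]   [P -> [ ]]

P ⇒ [P]P ⇒ [[P]P]P ⇒ [[[]]P]P ⇒ [[[]][]]P ⇒ [[[]][]][P]P ⇒ [[[]][]][[P]P]P ⇒ [[[]][]][[[]]P]P ⇒ [[[]][]][[[]][]]P ⇒ [[[]][]][[[]][]][]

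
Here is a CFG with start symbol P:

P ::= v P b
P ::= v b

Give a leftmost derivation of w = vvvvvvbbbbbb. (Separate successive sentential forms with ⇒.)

P ⇒ vPb ⇒ vvPbb ⇒ vvvPbbb ⇒ vvvvPbbbb ⇒ vvvvvPbbbbb ⇒ vvvvvvbbbbbb

P ⇒ vPb   [P ::= v P b]
vPb ⇒ vvPbb   [P ::= v P b]
vvPbb ⇒ vvvPbbb   [P ::= v P b]
vvvPbbb ⇒ vvvvPbbbb   [P ::= v P b]
vvvvPbbbb ⇒ vvvvvPbbbbb   [P ::= v P b]
vvvvvPbbbbb ⇒ vvvvvvbbbbbb   [P ::= v b]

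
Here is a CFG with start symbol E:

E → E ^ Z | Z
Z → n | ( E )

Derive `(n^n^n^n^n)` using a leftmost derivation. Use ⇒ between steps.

E ⇒ Z ⇒ (E) ⇒ (E^Z) ⇒ (E^Z^Z) ⇒ (E^Z^Z^Z) ⇒ (E^Z^Z^Z^Z) ⇒ (Z^Z^Z^Z^Z) ⇒ (n^Z^Z^Z^Z) ⇒ (n^n^Z^Z^Z) ⇒ (n^n^n^Z^Z) ⇒ (n^n^n^n^Z) ⇒ (n^n^n^n^n)

E ⇒ Z   [E → Z]
Z ⇒ (E)   [Z → ( E )]
(E) ⇒ (E^Z)   [E → E ^ Z]
(E^Z) ⇒ (E^Z^Z)   [E → E ^ Z]
(E^Z^Z) ⇒ (E^Z^Z^Z)   [E → E ^ Z]
(E^Z^Z^Z) ⇒ (E^Z^Z^Z^Z)   [E → E ^ Z]
(E^Z^Z^Z^Z) ⇒ (Z^Z^Z^Z^Z)   [E → Z]
(Z^Z^Z^Z^Z) ⇒ (n^Z^Z^Z^Z)   [Z → n]
(n^Z^Z^Z^Z) ⇒ (n^n^Z^Z^Z)   [Z → n]
(n^n^Z^Z^Z) ⇒ (n^n^n^Z^Z)   [Z → n]
(n^n^n^Z^Z) ⇒ (n^n^n^n^Z)   [Z → n]
(n^n^n^n^Z) ⇒ (n^n^n^n^n)   [Z → n]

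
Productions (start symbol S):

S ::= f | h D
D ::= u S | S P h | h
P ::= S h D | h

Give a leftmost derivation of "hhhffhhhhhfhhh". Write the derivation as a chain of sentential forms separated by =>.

S => hD => hSPh => hhDPh => hhSPhPh => hhhDPhPh => hhhSPhPhPh => hhhfPhPhPh => hhhfShDhPhPh => hhhffhDhPhPh => hhhffhhhPhPh => hhhffhhhhhPh => hhhffhhhhhShDh => hhhffhhhhhfhDh => hhhffhhhhhfhhh

S => hD   [S ::= h D]
hD => hSPh   [D ::= S P h]
hSPh => hhDPh   [S ::= h D]
hhDPh => hhSPhPh   [D ::= S P h]
hhSPhPh => hhhDPhPh   [S ::= h D]
hhhDPhPh => hhhSPhPhPh   [D ::= S P h]
hhhSPhPhPh => hhhfPhPhPh   [S ::= f]
hhhfPhPhPh => hhhfShDhPhPh   [P ::= S h D]
hhhfShDhPhPh => hhhffhDhPhPh   [S ::= f]
hhhffhDhPhPh => hhhffhhhPhPh   [D ::= h]
hhhffhhhPhPh => hhhffhhhhhPh   [P ::= h]
hhhffhhhhhPh => hhhffhhhhhShDh   [P ::= S h D]
hhhffhhhhhShDh => hhhffhhhhhfhDh   [S ::= f]
hhhffhhhhhfhDh => hhhffhhhhhfhhh   [D ::= h]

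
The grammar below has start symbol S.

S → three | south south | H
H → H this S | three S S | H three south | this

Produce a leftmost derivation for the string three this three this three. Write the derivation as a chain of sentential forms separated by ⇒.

S ⇒ H ⇒ H this S ⇒ three S S this S ⇒ three H S this S ⇒ three this S this S ⇒ three this three this S ⇒ three this three this three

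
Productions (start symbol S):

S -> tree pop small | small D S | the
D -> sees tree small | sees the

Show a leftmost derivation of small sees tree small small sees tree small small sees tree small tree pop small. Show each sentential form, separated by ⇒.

S ⇒ small D S ⇒ small sees tree small S ⇒ small sees tree small small D S ⇒ small sees tree small small sees tree small S ⇒ small sees tree small small sees tree small small D S ⇒ small sees tree small small sees tree small small sees tree small S ⇒ small sees tree small small sees tree small small sees tree small tree pop small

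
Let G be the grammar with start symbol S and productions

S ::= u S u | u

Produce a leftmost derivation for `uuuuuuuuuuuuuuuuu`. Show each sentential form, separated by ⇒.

S⇒uSu⇒uuSuu⇒uuuSuuu⇒uuuuSuuuu⇒uuuuuSuuuuu⇒uuuuuuSuuuuuu⇒uuuuuuuSuuuuuuu⇒uuuuuuuuSuuuuuuuu⇒uuuuuuuuuuuuuuuuu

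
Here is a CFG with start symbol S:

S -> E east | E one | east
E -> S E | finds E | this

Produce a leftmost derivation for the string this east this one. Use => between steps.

S => E one => S E one => E east E one => this east E one => this east this one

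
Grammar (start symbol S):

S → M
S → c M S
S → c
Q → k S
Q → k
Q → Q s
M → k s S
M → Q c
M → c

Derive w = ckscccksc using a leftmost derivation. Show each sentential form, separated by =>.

S=>cMS=>cksSS=>ckscMSS=>cksccSS=>ckscccS=>ckscccM=>ckscccksS=>ckscccksc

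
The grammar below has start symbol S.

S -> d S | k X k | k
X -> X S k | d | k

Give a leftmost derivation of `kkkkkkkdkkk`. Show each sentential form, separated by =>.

S=>kXk=>kXSkk=>kXSkSkk=>kkSkSkk=>kkkXkkSkk=>kkkkkkSkk=>kkkkkkkXkkk=>kkkkkkkdkkk

S => kXk   [S -> k X k]
kXk => kXSkk   [X -> X S k]
kXSkk => kXSkSkk   [X -> X S k]
kXSkSkk => kkSkSkk   [X -> k]
kkSkSkk => kkkXkkSkk   [S -> k X k]
kkkXkkSkk => kkkkkkSkk   [X -> k]
kkkkkkSkk => kkkkkkkXkkk   [S -> k X k]
kkkkkkkXkkk => kkkkkkkdkkk   [X -> d]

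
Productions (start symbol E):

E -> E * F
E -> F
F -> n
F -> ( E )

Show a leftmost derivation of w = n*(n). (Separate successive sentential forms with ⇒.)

E ⇒ E*F ⇒ F*F ⇒ n*F ⇒ n*(E) ⇒ n*(F) ⇒ n*(n)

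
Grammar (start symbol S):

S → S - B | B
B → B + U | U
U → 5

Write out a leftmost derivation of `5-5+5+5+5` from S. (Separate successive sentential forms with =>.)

S => S-B   [S → S - B]
S-B => B-B   [S → B]
B-B => U-B   [B → U]
U-B => 5-B   [U → 5]
5-B => 5-B+U   [B → B + U]
5-B+U => 5-B+U+U   [B → B + U]
5-B+U+U => 5-B+U+U+U   [B → B + U]
5-B+U+U+U => 5-U+U+U+U   [B → U]
5-U+U+U+U => 5-5+U+U+U   [U → 5]
5-5+U+U+U => 5-5+5+U+U   [U → 5]
5-5+5+U+U => 5-5+5+5+U   [U → 5]
5-5+5+5+U => 5-5+5+5+5   [U → 5]

S=>S-B=>B-B=>U-B=>5-B=>5-B+U=>5-B+U+U=>5-B+U+U+U=>5-U+U+U+U=>5-5+U+U+U=>5-5+5+U+U=>5-5+5+5+U=>5-5+5+5+5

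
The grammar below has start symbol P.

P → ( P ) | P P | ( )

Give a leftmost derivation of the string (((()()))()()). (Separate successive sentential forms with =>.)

P => (P)   [P → ( P )]
(P) => (PP)   [P → P P]
(PP) => (PPP)   [P → P P]
(PPP) => ((P)PP)   [P → ( P )]
((P)PP) => (((P))PP)   [P → ( P )]
(((P))PP) => (((PP))PP)   [P → P P]
(((PP))PP) => (((()P))PP)   [P → ( )]
(((()P))PP) => (((()()))PP)   [P → ( )]
(((()()))PP) => (((()()))()P)   [P → ( )]
(((()()))()P) => (((()()))()())   [P → ( )]

P => (P) => (PP) => (PPP) => ((P)PP) => (((P))PP) => (((PP))PP) => (((()P))PP) => (((()()))PP) => (((()()))()P) => (((()()))()())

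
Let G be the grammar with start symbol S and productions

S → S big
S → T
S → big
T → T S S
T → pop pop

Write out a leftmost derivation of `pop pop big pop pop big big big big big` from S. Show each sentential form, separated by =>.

S => S big => S big big => T big big => T S S big big => pop pop S S big big => pop pop big S big big => pop pop big S big big big => pop pop big T big big big => pop pop big T S S big big big => pop pop big pop pop S S big big big => pop pop big pop pop big S big big big => pop pop big pop pop big big big big big

S => S big   [S → S big]
S big => S big big   [S → S big]
S big big => T big big   [S → T]
T big big => T S S big big   [T → T S S]
T S S big big => pop pop S S big big   [T → pop pop]
pop pop S S big big => pop pop big S big big   [S → big]
pop pop big S big big => pop pop big S big big big   [S → S big]
pop pop big S big big big => pop pop big T big big big   [S → T]
pop pop big T big big big => pop pop big T S S big big big   [T → T S S]
pop pop big T S S big big big => pop pop big pop pop S S big big big   [T → pop pop]
pop pop big pop pop S S big big big => pop pop big pop pop big S big big big   [S → big]
pop pop big pop pop big S big big big => pop pop big pop pop big big big big big   [S → big]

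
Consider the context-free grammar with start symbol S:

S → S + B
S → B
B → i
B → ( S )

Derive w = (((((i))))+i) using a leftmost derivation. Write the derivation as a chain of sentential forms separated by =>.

S=>B=>(S)=>(S+B)=>(B+B)=>((S)+B)=>((B)+B)=>(((S))+B)=>(((B))+B)=>((((S)))+B)=>((((B)))+B)=>(((((S))))+B)=>(((((B))))+B)=>(((((i))))+B)=>(((((i))))+i)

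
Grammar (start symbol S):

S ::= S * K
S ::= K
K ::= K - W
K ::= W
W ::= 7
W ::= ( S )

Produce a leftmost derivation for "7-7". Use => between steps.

S=>K=>K-W=>W-W=>7-W=>7-7

S => K   [S ::= K]
K => K-W   [K ::= K - W]
K-W => W-W   [K ::= W]
W-W => 7-W   [W ::= 7]
7-W => 7-7   [W ::= 7]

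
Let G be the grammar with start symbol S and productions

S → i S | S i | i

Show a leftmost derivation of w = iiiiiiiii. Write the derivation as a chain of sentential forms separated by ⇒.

S ⇒ Si   [S → S i]
Si ⇒ Sii   [S → S i]
Sii ⇒ iSii   [S → i S]
iSii ⇒ iiSii   [S → i S]
iiSii ⇒ iiiSii   [S → i S]
iiiSii ⇒ iiiiSii   [S → i S]
iiiiSii ⇒ iiiiiSii   [S → i S]
iiiiiSii ⇒ iiiiiSiii   [S → S i]
iiiiiSiii ⇒ iiiiiiiii   [S → i]

S⇒Si⇒Sii⇒iSii⇒iiSii⇒iiiSii⇒iiiiSii⇒iiiiiSii⇒iiiiiSiii⇒iiiiiiiii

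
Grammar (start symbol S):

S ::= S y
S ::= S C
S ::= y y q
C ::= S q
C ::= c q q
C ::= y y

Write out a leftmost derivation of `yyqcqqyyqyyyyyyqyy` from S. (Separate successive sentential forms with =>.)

S => SC   [S ::= S C]
SC => SCC   [S ::= S C]
SCC => SCCC   [S ::= S C]
SCCC => yyqCCC   [S ::= y y q]
yyqCCC => yyqcqqCC   [C ::= c q q]
yyqcqqCC => yyqcqqSqC   [C ::= S q]
yyqcqqSqC => yyqcqqSCqC   [S ::= S C]
yyqcqqSCqC => yyqcqqSCCqC   [S ::= S C]
yyqcqqSCCqC => yyqcqqSCCCqC   [S ::= S C]
yyqcqqSCCCqC => yyqcqqyyqCCCqC   [S ::= y y q]
yyqcqqyyqCCCqC => yyqcqqyyqyyCCqC   [C ::= y y]
yyqcqqyyqyyCCqC => yyqcqqyyqyyyyCqC   [C ::= y y]
yyqcqqyyqyyyyCqC => yyqcqqyyqyyyyyyqC   [C ::= y y]
yyqcqqyyqyyyyyyqC => yyqcqqyyqyyyyyyqyy   [C ::= y y]

S => SC => SCC => SCCC => yyqCCC => yyqcqqCC => yyqcqqSqC => yyqcqqSCqC => yyqcqqSCCqC => yyqcqqSCCCqC => yyqcqqyyqCCCqC => yyqcqqyyqyyCCqC => yyqcqqyyqyyyyCqC => yyqcqqyyqyyyyyyqC => yyqcqqyyqyyyyyyqyy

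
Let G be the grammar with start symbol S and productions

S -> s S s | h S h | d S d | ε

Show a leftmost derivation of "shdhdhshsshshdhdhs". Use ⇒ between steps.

S ⇒ sSs   [S -> s S s]
sSs ⇒ shShs   [S -> h S h]
shShs ⇒ shdSdhs   [S -> d S d]
shdSdhs ⇒ shdhShdhs   [S -> h S h]
shdhShdhs ⇒ shdhdSdhdhs   [S -> d S d]
shdhdSdhdhs ⇒ shdhdhShdhdhs   [S -> h S h]
shdhdhShdhdhs ⇒ shdhdhsSshdhdhs   [S -> s S s]
shdhdhsSshdhdhs ⇒ shdhdhshShshdhdhs   [S -> h S h]
shdhdhshShshdhdhs ⇒ shdhdhshsSshshdhdhs   [S -> s S s]
shdhdhshsSshshdhdhs ⇒ shdhdhshsshshdhdhs   [S -> ε]

S ⇒ sSs ⇒ shShs ⇒ shdSdhs ⇒ shdhShdhs ⇒ shdhdSdhdhs ⇒ shdhdhShdhdhs ⇒ shdhdhsSshdhdhs ⇒ shdhdhshShshdhdhs ⇒ shdhdhshsSshshdhdhs ⇒ shdhdhshsshshdhdhs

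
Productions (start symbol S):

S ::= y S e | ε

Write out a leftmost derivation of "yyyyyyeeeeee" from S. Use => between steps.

S => ySe => yySee => yyySeee => yyyySeeee => yyyyySeeeee => yyyyyySeeeeee => yyyyyyeeeeee

S => ySe   [S ::= y S e]
ySe => yySee   [S ::= y S e]
yySee => yyySeee   [S ::= y S e]
yyySeee => yyyySeeee   [S ::= y S e]
yyyySeeee => yyyyySeeeee   [S ::= y S e]
yyyyySeeeee => yyyyyySeeeeee   [S ::= y S e]
yyyyyySeeeeee => yyyyyyeeeeee   [S ::= ε]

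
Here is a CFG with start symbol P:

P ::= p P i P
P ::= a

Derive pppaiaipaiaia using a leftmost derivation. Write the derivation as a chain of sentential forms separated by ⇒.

P⇒pPiP⇒ppPiPiP⇒pppPiPiPiP⇒pppaiPiPiP⇒pppaiaiPiP⇒pppaiaipPiPiP⇒pppaiaipaiPiP⇒pppaiaipaiaiP⇒pppaiaipaiaia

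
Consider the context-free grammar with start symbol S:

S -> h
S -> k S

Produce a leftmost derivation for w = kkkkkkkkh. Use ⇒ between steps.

S ⇒ kS   [S -> k S]
kS ⇒ kkS   [S -> k S]
kkS ⇒ kkkS   [S -> k S]
kkkS ⇒ kkkkS   [S -> k S]
kkkkS ⇒ kkkkkS   [S -> k S]
kkkkkS ⇒ kkkkkkS   [S -> k S]
kkkkkkS ⇒ kkkkkkkS   [S -> k S]
kkkkkkkS ⇒ kkkkkkkkS   [S -> k S]
kkkkkkkkS ⇒ kkkkkkkkh   [S -> h]

S ⇒ kS ⇒ kkS ⇒ kkkS ⇒ kkkkS ⇒ kkkkkS ⇒ kkkkkkS ⇒ kkkkkkkS ⇒ kkkkkkkkS ⇒ kkkkkkkkh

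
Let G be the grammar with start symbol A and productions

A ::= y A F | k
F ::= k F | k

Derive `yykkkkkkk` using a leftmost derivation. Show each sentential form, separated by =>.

A => yAF   [A ::= y A F]
yAF => yyAFF   [A ::= y A F]
yyAFF => yykFF   [A ::= k]
yykFF => yykkFF   [F ::= k F]
yykkFF => yykkkFF   [F ::= k F]
yykkkFF => yykkkkFF   [F ::= k F]
yykkkkFF => yykkkkkF   [F ::= k]
yykkkkkF => yykkkkkkF   [F ::= k F]
yykkkkkkF => yykkkkkkk   [F ::= k]

A => yAF => yyAFF => yykFF => yykkFF => yykkkFF => yykkkkFF => yykkkkkF => yykkkkkkF => yykkkkkkk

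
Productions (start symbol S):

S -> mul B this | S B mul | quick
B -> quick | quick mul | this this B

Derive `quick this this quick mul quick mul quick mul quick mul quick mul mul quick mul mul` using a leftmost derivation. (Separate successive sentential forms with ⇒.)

S ⇒ S B mul ⇒ S B mul B mul ⇒ S B mul B mul B mul ⇒ S B mul B mul B mul B mul ⇒ S B mul B mul B mul B mul B mul ⇒ S B mul B mul B mul B mul B mul B mul ⇒ quick B mul B mul B mul B mul B mul B mul ⇒ quick this this B mul B mul B mul B mul B mul B mul ⇒ quick this this quick mul B mul B mul B mul B mul B mul ⇒ quick this this quick mul quick mul B mul B mul B mul B mul ⇒ quick this this quick mul quick mul quick mul B mul B mul B mul ⇒ quick this this quick mul quick mul quick mul quick mul B mul B mul ⇒ quick this this quick mul quick mul quick mul quick mul quick mul mul B mul ⇒ quick this this quick mul quick mul quick mul quick mul quick mul mul quick mul mul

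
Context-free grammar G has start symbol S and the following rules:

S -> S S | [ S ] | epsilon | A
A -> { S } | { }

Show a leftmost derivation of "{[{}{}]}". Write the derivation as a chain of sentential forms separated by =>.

S => A => {S} => {[S]} => {[SS]} => {[AS]} => {[{}S]} => {[{}A]} => {[{}{}]}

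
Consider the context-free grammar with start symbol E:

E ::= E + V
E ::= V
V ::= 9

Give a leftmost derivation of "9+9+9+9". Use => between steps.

E => E+V => E+V+V => E+V+V+V => V+V+V+V => 9+V+V+V => 9+9+V+V => 9+9+9+V => 9+9+9+9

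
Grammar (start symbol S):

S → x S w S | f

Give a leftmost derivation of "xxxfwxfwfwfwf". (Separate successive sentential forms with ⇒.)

S ⇒ xSwS   [S → x S w S]
xSwS ⇒ xxSwSwS   [S → x S w S]
xxSwSwS ⇒ xxxSwSwSwS   [S → x S w S]
xxxSwSwSwS ⇒ xxxfwSwSwS   [S → f]
xxxfwSwSwS ⇒ xxxfwxSwSwSwS   [S → x S w S]
xxxfwxSwSwSwS ⇒ xxxfwxfwSwSwS   [S → f]
xxxfwxfwSwSwS ⇒ xxxfwxfwfwSwS   [S → f]
xxxfwxfwfwSwS ⇒ xxxfwxfwfwfwS   [S → f]
xxxfwxfwfwfwS ⇒ xxxfwxfwfwfwf   [S → f]

S⇒xSwS⇒xxSwSwS⇒xxxSwSwSwS⇒xxxfwSwSwS⇒xxxfwxSwSwSwS⇒xxxfwxfwSwSwS⇒xxxfwxfwfwSwS⇒xxxfwxfwfwfwS⇒xxxfwxfwfwfwf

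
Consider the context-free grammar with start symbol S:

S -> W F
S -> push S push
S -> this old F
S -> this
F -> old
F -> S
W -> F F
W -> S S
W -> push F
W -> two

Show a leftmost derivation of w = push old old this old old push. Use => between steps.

S => push S push => push W F push => push F F F push => push old F F push => push old old F push => push old old S push => push old old this old F push => push old old this old old push

S => push S push   [S -> push S push]
push S push => push W F push   [S -> W F]
push W F push => push F F F push   [W -> F F]
push F F F push => push old F F push   [F -> old]
push old F F push => push old old F push   [F -> old]
push old old F push => push old old S push   [F -> S]
push old old S push => push old old this old F push   [S -> this old F]
push old old this old F push => push old old this old old push   [F -> old]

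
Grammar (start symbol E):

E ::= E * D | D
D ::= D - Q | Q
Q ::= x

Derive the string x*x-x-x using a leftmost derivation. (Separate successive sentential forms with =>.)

E => E*D => D*D => Q*D => x*D => x*D-Q => x*D-Q-Q => x*Q-Q-Q => x*x-Q-Q => x*x-x-Q => x*x-x-x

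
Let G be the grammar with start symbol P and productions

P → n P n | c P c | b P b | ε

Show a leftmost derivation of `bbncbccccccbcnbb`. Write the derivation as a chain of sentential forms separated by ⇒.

P ⇒ bPb ⇒ bbPbb ⇒ bbnPnbb ⇒ bbncPcnbb ⇒ bbncbPbcnbb ⇒ bbncbcPcbcnbb ⇒ bbncbccPccbcnbb ⇒ bbncbcccPcccbcnbb ⇒ bbncbccccccbcnbb

P ⇒ bPb   [P → b P b]
bPb ⇒ bbPbb   [P → b P b]
bbPbb ⇒ bbnPnbb   [P → n P n]
bbnPnbb ⇒ bbncPcnbb   [P → c P c]
bbncPcnbb ⇒ bbncbPbcnbb   [P → b P b]
bbncbPbcnbb ⇒ bbncbcPcbcnbb   [P → c P c]
bbncbcPcbcnbb ⇒ bbncbccPccbcnbb   [P → c P c]
bbncbccPccbcnbb ⇒ bbncbcccPcccbcnbb   [P → c P c]
bbncbcccPcccbcnbb ⇒ bbncbccccccbcnbb   [P → ε]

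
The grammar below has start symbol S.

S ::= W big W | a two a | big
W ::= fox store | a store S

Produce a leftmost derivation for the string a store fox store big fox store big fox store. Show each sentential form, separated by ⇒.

S ⇒ W big W   [S ::= W big W]
W big W ⇒ a store S big W   [W ::= a store S]
a store S big W ⇒ a store W big W big W   [S ::= W big W]
a store W big W big W ⇒ a store fox store big W big W   [W ::= fox store]
a store fox store big W big W ⇒ a store fox store big fox store big W   [W ::= fox store]
a store fox store big fox store big W ⇒ a store fox store big fox store big fox store   [W ::= fox store]

S ⇒ W big W ⇒ a store S big W ⇒ a store W big W big W ⇒ a store fox store big W big W ⇒ a store fox store big fox store big W ⇒ a store fox store big fox store big fox store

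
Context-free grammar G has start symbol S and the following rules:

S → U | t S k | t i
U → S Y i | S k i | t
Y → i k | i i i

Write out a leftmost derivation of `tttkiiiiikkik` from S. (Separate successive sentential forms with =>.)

S=>tSk=>tUk=>tSkik=>ttSkkik=>ttUkkik=>ttSYikkik=>ttUYikkik=>ttSkiYikkik=>ttUkiYikkik=>tttkiYikkik=>tttkiiiiikkik

S => tSk   [S → t S k]
tSk => tUk   [S → U]
tUk => tSkik   [U → S k i]
tSkik => ttSkkik   [S → t S k]
ttSkkik => ttUkkik   [S → U]
ttUkkik => ttSYikkik   [U → S Y i]
ttSYikkik => ttUYikkik   [S → U]
ttUYikkik => ttSkiYikkik   [U → S k i]
ttSkiYikkik => ttUkiYikkik   [S → U]
ttUkiYikkik => tttkiYikkik   [U → t]
tttkiYikkik => tttkiiiiikkik   [Y → i i i]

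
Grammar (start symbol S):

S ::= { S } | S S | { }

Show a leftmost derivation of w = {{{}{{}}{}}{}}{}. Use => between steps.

S => SS   [S ::= S S]
SS => {S}S   [S ::= { S }]
{S}S => {SS}S   [S ::= S S]
{SS}S => {{S}S}S   [S ::= { S }]
{{S}S}S => {{SS}S}S   [S ::= S S]
{{SS}S}S => {{{}S}S}S   [S ::= { }]
{{{}S}S}S => {{{}SS}S}S   [S ::= S S]
{{{}SS}S}S => {{{}{S}S}S}S   [S ::= { S }]
{{{}{S}S}S}S => {{{}{{}}S}S}S   [S ::= { }]
{{{}{{}}S}S}S => {{{}{{}}{}}S}S   [S ::= { }]
{{{}{{}}{}}S}S => {{{}{{}}{}}{}}S   [S ::= { }]
{{{}{{}}{}}{}}S => {{{}{{}}{}}{}}{}   [S ::= { }]

S => SS => {S}S => {SS}S => {{S}S}S => {{SS}S}S => {{{}S}S}S => {{{}SS}S}S => {{{}{S}S}S}S => {{{}{{}}S}S}S => {{{}{{}}{}}S}S => {{{}{{}}{}}{}}S => {{{}{{}}{}}{}}{}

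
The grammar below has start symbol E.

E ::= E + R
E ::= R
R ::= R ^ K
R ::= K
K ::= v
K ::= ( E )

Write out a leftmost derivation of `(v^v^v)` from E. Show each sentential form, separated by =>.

E => R => K => (E) => (R) => (R^K) => (R^K^K) => (K^K^K) => (v^K^K) => (v^v^K) => (v^v^v)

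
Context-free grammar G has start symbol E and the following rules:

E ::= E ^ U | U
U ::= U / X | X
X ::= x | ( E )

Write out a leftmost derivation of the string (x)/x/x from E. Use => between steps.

E=>U=>U/X=>U/X/X=>X/X/X=>(E)/X/X=>(U)/X/X=>(X)/X/X=>(x)/X/X=>(x)/x/X=>(x)/x/x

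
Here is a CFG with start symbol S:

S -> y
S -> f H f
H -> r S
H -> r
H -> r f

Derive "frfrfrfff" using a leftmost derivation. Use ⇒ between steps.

S ⇒ fHf   [S -> f H f]
fHf ⇒ frSf   [H -> r S]
frSf ⇒ frfHff   [S -> f H f]
frfHff ⇒ frfrSff   [H -> r S]
frfrSff ⇒ frfrfHfff   [S -> f H f]
frfrfHfff ⇒ frfrfrfff   [H -> r]

S ⇒ fHf ⇒ frSf ⇒ frfHff ⇒ frfrSff ⇒ frfrfHfff ⇒ frfrfrfff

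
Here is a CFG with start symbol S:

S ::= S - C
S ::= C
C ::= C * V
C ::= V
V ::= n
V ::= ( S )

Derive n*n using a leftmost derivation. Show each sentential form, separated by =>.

S => C => C*V => V*V => n*V => n*n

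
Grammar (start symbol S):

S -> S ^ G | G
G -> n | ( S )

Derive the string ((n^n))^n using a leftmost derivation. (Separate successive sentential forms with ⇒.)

S ⇒ S^G   [S -> S ^ G]
S^G ⇒ G^G   [S -> G]
G^G ⇒ (S)^G   [G -> ( S )]
(S)^G ⇒ (G)^G   [S -> G]
(G)^G ⇒ ((S))^G   [G -> ( S )]
((S))^G ⇒ ((S^G))^G   [S -> S ^ G]
((S^G))^G ⇒ ((G^G))^G   [S -> G]
((G^G))^G ⇒ ((n^G))^G   [G -> n]
((n^G))^G ⇒ ((n^n))^G   [G -> n]
((n^n))^G ⇒ ((n^n))^n   [G -> n]

S ⇒ S^G ⇒ G^G ⇒ (S)^G ⇒ (G)^G ⇒ ((S))^G ⇒ ((S^G))^G ⇒ ((G^G))^G ⇒ ((n^G))^G ⇒ ((n^n))^G ⇒ ((n^n))^n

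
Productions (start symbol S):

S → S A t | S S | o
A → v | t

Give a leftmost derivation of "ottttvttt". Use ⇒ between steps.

S ⇒ SAt ⇒ SAtAt ⇒ SAtAtAt ⇒ SAtAtAtAt ⇒ oAtAtAtAt ⇒ ottAtAtAt ⇒ ottttAtAt ⇒ ottttvtAt ⇒ ottttvttt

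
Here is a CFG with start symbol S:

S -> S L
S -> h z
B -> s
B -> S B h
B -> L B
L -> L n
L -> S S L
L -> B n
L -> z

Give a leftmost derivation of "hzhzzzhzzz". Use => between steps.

S => SL   [S -> S L]
SL => SLL   [S -> S L]
SLL => hzLL   [S -> h z]
hzLL => hzSSLL   [L -> S S L]
hzSSLL => hzSLSLL   [S -> S L]
hzSLSLL => hzSLLSLL   [S -> S L]
hzSLLSLL => hzhzLLSLL   [S -> h z]
hzhzLLSLL => hzhzzLSLL   [L -> z]
hzhzzLSLL => hzhzzzSLL   [L -> z]
hzhzzzSLL => hzhzzzhzLL   [S -> h z]
hzhzzzhzLL => hzhzzzhzzL   [L -> z]
hzhzzzhzzL => hzhzzzhzzz   [L -> z]

S => SL => SLL => hzLL => hzSSLL => hzSLSLL => hzSLLSLL => hzhzLLSLL => hzhzzLSLL => hzhzzzSLL => hzhzzzhzLL => hzhzzzhzzL => hzhzzzhzzz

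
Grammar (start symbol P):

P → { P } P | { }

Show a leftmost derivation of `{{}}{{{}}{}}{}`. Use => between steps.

P=>{P}P=>{{}}P=>{{}}{P}P=>{{}}{{P}P}P=>{{}}{{{}}P}P=>{{}}{{{}}{}}P=>{{}}{{{}}{}}{}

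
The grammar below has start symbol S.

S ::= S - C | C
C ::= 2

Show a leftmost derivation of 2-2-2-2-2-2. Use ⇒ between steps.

S ⇒ S-C   [S ::= S - C]
S-C ⇒ S-C-C   [S ::= S - C]
S-C-C ⇒ S-C-C-C   [S ::= S - C]
S-C-C-C ⇒ S-C-C-C-C   [S ::= S - C]
S-C-C-C-C ⇒ S-C-C-C-C-C   [S ::= S - C]
S-C-C-C-C-C ⇒ C-C-C-C-C-C   [S ::= C]
C-C-C-C-C-C ⇒ 2-C-C-C-C-C   [C ::= 2]
2-C-C-C-C-C ⇒ 2-2-C-C-C-C   [C ::= 2]
2-2-C-C-C-C ⇒ 2-2-2-C-C-C   [C ::= 2]
2-2-2-C-C-C ⇒ 2-2-2-2-C-C   [C ::= 2]
2-2-2-2-C-C ⇒ 2-2-2-2-2-C   [C ::= 2]
2-2-2-2-2-C ⇒ 2-2-2-2-2-2   [C ::= 2]

S ⇒ S-C ⇒ S-C-C ⇒ S-C-C-C ⇒ S-C-C-C-C ⇒ S-C-C-C-C-C ⇒ C-C-C-C-C-C ⇒ 2-C-C-C-C-C ⇒ 2-2-C-C-C-C ⇒ 2-2-2-C-C-C ⇒ 2-2-2-2-C-C ⇒ 2-2-2-2-2-C ⇒ 2-2-2-2-2-2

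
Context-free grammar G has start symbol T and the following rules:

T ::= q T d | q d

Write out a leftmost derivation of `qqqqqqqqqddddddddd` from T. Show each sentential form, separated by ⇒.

T ⇒ qTd ⇒ qqTdd ⇒ qqqTddd ⇒ qqqqTdddd ⇒ qqqqqTddddd ⇒ qqqqqqTdddddd ⇒ qqqqqqqTddddddd ⇒ qqqqqqqqTdddddddd ⇒ qqqqqqqqqddddddddd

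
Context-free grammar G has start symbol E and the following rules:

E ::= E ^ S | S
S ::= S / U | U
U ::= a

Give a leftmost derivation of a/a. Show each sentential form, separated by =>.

E => S   [E ::= S]
S => S/U   [S ::= S / U]
S/U => U/U   [S ::= U]
U/U => a/U   [U ::= a]
a/U => a/a   [U ::= a]

E => S => S/U => U/U => a/U => a/a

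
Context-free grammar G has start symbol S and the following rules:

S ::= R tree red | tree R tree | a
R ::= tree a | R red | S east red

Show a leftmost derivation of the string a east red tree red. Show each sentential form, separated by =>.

S => R tree red   [S ::= R tree red]
R tree red => S east red tree red   [R ::= S east red]
S east red tree red => a east red tree red   [S ::= a]

S => R tree red => S east red tree red => a east red tree red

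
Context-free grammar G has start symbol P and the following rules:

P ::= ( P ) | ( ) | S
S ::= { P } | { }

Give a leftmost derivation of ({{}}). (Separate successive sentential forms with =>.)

P => (P) => (S) => ({P}) => ({S}) => ({{}})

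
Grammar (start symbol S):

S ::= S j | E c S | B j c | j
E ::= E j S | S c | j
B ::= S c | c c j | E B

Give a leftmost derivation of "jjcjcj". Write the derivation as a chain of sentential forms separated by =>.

S => Sj => Bjcj => EBjcj => jBjcj => jScjcj => jjcjcj

S => Sj   [S ::= S j]
Sj => Bjcj   [S ::= B j c]
Bjcj => EBjcj   [B ::= E B]
EBjcj => jBjcj   [E ::= j]
jBjcj => jScjcj   [B ::= S c]
jScjcj => jjcjcj   [S ::= j]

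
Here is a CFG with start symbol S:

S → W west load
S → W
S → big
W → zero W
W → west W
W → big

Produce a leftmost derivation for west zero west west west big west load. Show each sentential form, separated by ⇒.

S ⇒ W west load   [S → W west load]
W west load ⇒ west W west load   [W → west W]
west W west load ⇒ west zero W west load   [W → zero W]
west zero W west load ⇒ west zero west W west load   [W → west W]
west zero west W west load ⇒ west zero west west W west load   [W → west W]
west zero west west W west load ⇒ west zero west west west W west load   [W → west W]
west zero west west west W west load ⇒ west zero west west west big west load   [W → big]

S ⇒ W west load ⇒ west W west load ⇒ west zero W west load ⇒ west zero west W west load ⇒ west zero west west W west load ⇒ west zero west west west W west load ⇒ west zero west west west big west load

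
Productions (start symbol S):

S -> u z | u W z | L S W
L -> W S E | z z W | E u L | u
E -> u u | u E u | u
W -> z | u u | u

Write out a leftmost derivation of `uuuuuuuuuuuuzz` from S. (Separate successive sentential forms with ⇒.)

S ⇒ LSW   [S -> L S W]
LSW ⇒ EuLSW   [L -> E u L]
EuLSW ⇒ uEuuLSW   [E -> u E u]
uEuuLSW ⇒ uuuuuLSW   [E -> u u]
uuuuuLSW ⇒ uuuuuEuLSW   [L -> E u L]
uuuuuEuLSW ⇒ uuuuuuEuuLSW   [E -> u E u]
uuuuuuEuuLSW ⇒ uuuuuuuuuuLSW   [E -> u u]
uuuuuuuuuuLSW ⇒ uuuuuuuuuuuSW   [L -> u]
uuuuuuuuuuuSW ⇒ uuuuuuuuuuuuzW   [S -> u z]
uuuuuuuuuuuuzW ⇒ uuuuuuuuuuuuzz   [W -> z]

S ⇒ LSW ⇒ EuLSW ⇒ uEuuLSW ⇒ uuuuuLSW ⇒ uuuuuEuLSW ⇒ uuuuuuEuuLSW ⇒ uuuuuuuuuuLSW ⇒ uuuuuuuuuuuSW ⇒ uuuuuuuuuuuuzW ⇒ uuuuuuuuuuuuzz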